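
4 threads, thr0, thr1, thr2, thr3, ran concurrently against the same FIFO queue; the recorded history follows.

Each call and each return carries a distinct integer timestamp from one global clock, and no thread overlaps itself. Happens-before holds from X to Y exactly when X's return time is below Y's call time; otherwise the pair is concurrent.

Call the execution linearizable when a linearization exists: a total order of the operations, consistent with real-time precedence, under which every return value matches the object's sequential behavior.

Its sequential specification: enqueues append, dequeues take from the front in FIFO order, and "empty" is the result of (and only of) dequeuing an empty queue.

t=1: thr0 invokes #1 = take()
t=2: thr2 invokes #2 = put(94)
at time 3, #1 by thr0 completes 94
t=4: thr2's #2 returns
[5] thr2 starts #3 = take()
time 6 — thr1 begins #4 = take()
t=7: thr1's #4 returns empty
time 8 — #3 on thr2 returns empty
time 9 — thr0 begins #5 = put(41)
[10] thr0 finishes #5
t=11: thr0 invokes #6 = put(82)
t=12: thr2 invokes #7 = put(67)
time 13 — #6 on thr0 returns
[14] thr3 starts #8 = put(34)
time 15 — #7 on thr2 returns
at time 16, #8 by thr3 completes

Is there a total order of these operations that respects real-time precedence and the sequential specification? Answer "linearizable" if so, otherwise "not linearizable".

one valid linearization: #2, #1, #3, #4, #5, #6, #7, #8
step 1: #2 put(94) — queue <94>
step 2: #1 take() → 94 — queue <>
step 3: #3 take() → empty — queue <>
step 4: #4 take() → empty — queue <>
step 5: #5 put(41) — queue <41>
step 6: #6 put(82) — queue <41,82>
step 7: #7 put(67) — queue <41,82,67>
step 8: #8 put(34) — queue <41,82,67,34>

linearizable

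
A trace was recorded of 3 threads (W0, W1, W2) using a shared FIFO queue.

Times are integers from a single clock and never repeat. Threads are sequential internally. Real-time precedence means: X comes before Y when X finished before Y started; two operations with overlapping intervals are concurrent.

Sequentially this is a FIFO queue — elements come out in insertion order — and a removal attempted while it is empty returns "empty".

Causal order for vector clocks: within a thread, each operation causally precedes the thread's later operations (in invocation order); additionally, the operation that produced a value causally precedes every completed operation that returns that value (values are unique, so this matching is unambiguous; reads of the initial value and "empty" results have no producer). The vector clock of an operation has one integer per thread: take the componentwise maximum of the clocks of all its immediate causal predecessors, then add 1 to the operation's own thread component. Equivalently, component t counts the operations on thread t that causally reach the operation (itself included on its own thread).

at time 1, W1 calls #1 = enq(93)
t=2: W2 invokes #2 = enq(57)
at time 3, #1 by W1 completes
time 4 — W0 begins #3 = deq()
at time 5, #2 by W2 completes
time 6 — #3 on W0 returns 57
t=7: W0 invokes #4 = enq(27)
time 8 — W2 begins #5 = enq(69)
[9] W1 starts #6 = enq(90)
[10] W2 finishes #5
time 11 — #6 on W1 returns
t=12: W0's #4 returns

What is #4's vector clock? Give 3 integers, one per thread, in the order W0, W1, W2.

(2, 0, 1)

VC(#2, invoked at 2): no causal predecessors; +1 on W2 → (0, 0, 1)
VC(#1, invoked at 1): no causal predecessors; +1 on W1 → (0, 1, 0)
invoked at 8, #5 merges VC(#2)=(0, 0, 1) and bumps W2's slot → (0, 0, 2)
invoked at 9, #6 merges VC(#1)=(0, 1, 0) and bumps W1's slot → (0, 2, 0)
invoked at 4, #3 merges VC(#2)=(0, 0, 1) and bumps W0's slot → (1, 0, 1)
invoked at 7, #4 merges VC(#3)=(1, 0, 1) and bumps W0's slot → (2, 0, 1)
target: VC(#4) = (2, 0, 1)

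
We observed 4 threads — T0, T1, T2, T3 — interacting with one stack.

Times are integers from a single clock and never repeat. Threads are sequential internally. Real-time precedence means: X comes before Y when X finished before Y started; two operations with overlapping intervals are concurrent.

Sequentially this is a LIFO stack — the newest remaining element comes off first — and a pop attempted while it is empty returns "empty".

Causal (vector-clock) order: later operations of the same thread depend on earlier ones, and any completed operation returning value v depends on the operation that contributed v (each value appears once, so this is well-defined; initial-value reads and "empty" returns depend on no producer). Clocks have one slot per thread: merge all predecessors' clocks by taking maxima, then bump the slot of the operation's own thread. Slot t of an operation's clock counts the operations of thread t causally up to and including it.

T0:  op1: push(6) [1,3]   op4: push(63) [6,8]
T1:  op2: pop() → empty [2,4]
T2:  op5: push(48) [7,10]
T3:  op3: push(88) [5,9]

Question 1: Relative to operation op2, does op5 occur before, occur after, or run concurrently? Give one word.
op5 spans [7,10], op2 spans [2,4]
resp(op2)=4 < inv(op5)=7

after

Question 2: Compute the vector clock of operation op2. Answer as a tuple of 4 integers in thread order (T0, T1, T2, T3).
op3 (invocation 5): nothing precedes it; T3's component alone gives (0, 0, 0, 1)
op5 (invocation 7): nothing precedes it; T2's component alone gives (0, 0, 1, 0)
op2 (invocation 2): nothing precedes it; T1's component alone gives (0, 1, 0, 0)
op1 (invocation 1): nothing precedes it; T0's component alone gives (1, 0, 0, 0)
op4, invoked 6, takes VC(op1)=(1, 0, 0, 0) under max, adds 1 for T0 → (2, 0, 0, 0)
target: VC(op2) = (0, 1, 0, 0)

(0, 1, 0, 0)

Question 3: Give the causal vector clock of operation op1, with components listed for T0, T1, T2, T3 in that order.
root op op3, invoked 5: fresh clock plus T3's own tick → (0, 0, 0, 1)
root op op5, invoked 7: fresh clock plus T2's own tick → (0, 0, 1, 0)
root op op2, invoked 2: fresh clock plus T1's own tick → (0, 1, 0, 0)
root op op1, invoked 1: fresh clock plus T0's own tick → (1, 0, 0, 0)
op4 (invocation 6): componentwise max over VC(op1)=(1, 0, 0, 0), +1 at T0, giving (2, 0, 0, 0)
target: VC(op1) = (1, 0, 0, 0)

(1, 0, 0, 0)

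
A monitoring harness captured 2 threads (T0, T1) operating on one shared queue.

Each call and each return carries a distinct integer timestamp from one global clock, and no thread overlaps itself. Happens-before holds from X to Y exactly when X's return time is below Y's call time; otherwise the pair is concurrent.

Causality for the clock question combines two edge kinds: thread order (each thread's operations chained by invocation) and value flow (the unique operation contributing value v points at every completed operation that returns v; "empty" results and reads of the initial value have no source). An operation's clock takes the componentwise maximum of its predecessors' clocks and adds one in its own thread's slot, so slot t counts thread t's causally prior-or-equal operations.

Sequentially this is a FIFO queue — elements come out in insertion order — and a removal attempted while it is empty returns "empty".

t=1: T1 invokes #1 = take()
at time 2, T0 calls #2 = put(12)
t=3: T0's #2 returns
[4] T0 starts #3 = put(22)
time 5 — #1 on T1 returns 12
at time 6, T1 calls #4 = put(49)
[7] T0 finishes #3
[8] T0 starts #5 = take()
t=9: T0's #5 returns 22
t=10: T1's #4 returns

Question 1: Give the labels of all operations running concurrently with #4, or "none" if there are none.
#3, #5

concurrent with #4 ([6,10]): every op whose interval crosses 6..10
#1 [1,5]: before
#2 [2,3]: before
#3 [4,7]: concurrent
#5 [8,9]: concurrent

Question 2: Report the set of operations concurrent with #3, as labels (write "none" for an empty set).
#1, #4

overlap test against #3 [4,7]: concurrent iff the interval meets 4..7
#1 [1,5]: concurrent
#2 [2,3]: before
#4 [6,10]: concurrent
#5 [8,9]: after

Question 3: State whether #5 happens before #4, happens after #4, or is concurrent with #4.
concurrent

#5 spans [8,9], #4 spans [6,10]
the intervals overlap in both directions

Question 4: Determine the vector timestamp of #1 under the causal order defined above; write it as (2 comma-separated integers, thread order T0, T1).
(1, 1)

root op #2, invoked 2: fresh clock plus T0's own tick → (1, 0)
VC(#1, invoked at 1): max of VC(#2)=(1, 0), then +1 on thread T1 → (1, 1)
VC(#3, invoked at 4): max of VC(#2)=(1, 0), then +1 on thread T0 → (2, 0)
VC(#4, invoked at 6): max of VC(#1)=(1, 1), then +1 on thread T1 → (1, 2)
VC(#5, invoked at 8): max of VC(#3)=(2, 0), then +1 on thread T0 → (3, 0)
target: VC(#1) = (1, 1)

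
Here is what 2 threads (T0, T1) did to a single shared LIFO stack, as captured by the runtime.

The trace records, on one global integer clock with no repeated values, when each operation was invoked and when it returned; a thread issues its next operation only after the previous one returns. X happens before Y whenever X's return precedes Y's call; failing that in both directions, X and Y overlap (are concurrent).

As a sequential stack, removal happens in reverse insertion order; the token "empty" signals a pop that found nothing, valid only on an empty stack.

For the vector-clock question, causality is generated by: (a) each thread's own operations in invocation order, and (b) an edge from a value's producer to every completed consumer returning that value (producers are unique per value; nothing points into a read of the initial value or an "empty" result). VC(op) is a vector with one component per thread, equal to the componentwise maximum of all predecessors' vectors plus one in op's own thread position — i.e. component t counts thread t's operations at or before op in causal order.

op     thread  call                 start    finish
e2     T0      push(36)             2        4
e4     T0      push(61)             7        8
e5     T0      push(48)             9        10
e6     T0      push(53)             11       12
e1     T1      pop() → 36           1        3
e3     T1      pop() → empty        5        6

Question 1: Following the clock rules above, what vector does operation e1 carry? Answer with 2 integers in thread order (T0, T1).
(1, 1)

e2, invoked 2, has no incoming edges; only T0's bump applies → (1, 0)
from VC(e2)=(1, 0), e1 (invoked 1) maxes components and bumps T1 → (1, 1)
from VC(e2)=(1, 0), e4 (invoked 7) maxes components and bumps T0 → (2, 0)
from VC(e1)=(1, 1), e3 (invoked 5) maxes components and bumps T1 → (1, 2)
from VC(e4)=(2, 0), e5 (invoked 9) maxes components and bumps T0 → (3, 0)
from VC(e5)=(3, 0), e6 (invoked 11) maxes components and bumps T0 → (4, 0)
target: VC(e1) = (1, 1)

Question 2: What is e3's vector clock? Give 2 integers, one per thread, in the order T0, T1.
(1, 2)

e2 (invocation 2): nothing precedes it; T0's component alone gives (1, 0)
e1 (invocation 1): componentwise max over VC(e2)=(1, 0), +1 at T1, giving (1, 1)
e4 (invocation 7): componentwise max over VC(e2)=(1, 0), +1 at T0, giving (2, 0)
e3 (invocation 5): componentwise max over VC(e1)=(1, 1), +1 at T1, giving (1, 2)
e5 (invocation 9): componentwise max over VC(e4)=(2, 0), +1 at T0, giving (3, 0)
e6 (invocation 11): componentwise max over VC(e5)=(3, 0), +1 at T0, giving (4, 0)
target: VC(e3) = (1, 2)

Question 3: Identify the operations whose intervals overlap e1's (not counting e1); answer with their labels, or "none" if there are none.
e2

concurrent with e1 ([1,3]): every op whose interval crosses 1..3
e2 [2,4]: concurrent
e3 [5,6]: after
e4 [7,8]: after
e5 [9,10]: after
e6 [11,12]: after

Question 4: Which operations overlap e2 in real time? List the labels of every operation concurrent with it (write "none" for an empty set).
e1

e2 runs from 2 to 4; window-overlapping ops are concurrent
e1 [1,3]: concurrent
e3 [5,6]: after
e4 [7,8]: after
e5 [9,10]: after
e6 [11,12]: after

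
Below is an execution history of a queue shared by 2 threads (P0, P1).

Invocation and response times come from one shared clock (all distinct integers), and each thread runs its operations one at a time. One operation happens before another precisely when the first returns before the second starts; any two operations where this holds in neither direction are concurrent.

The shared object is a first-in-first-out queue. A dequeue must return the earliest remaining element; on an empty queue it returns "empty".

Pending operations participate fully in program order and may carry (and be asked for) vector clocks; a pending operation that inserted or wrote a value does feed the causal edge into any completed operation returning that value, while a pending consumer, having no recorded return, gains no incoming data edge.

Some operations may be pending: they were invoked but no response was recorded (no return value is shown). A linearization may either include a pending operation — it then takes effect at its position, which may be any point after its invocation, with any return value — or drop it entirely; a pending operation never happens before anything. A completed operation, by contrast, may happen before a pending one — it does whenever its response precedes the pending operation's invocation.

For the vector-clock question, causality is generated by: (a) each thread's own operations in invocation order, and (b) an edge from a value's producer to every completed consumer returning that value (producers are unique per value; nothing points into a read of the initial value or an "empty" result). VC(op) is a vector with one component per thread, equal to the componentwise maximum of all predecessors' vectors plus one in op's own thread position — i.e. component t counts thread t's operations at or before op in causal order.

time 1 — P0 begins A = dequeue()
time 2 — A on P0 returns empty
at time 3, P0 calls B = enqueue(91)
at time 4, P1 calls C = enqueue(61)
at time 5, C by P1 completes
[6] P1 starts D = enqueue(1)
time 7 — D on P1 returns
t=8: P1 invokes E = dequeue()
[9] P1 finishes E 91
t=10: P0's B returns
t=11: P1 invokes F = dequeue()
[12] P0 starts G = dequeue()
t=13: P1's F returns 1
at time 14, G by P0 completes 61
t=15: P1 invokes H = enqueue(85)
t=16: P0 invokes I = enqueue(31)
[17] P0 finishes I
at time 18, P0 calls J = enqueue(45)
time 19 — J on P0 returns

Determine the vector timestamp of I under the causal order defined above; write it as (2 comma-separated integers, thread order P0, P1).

invoked at 4, C has no predecessors; its own P1 bump gives (0, 1)
invoked at 1, A has no predecessors; its own P0 bump gives (1, 0)
from VC(C)=(0, 1), D (invoked 6) maxes components and bumps P1 → (0, 2)
from VC(A)=(1, 0), B (invoked 3) maxes components and bumps P0 → (2, 0)
from VC(B)=(2, 0), VC(C)=(0, 1), G (invoked 12) maxes components and bumps P0 → (3, 1)
from VC(B)=(2, 0), VC(D)=(0, 2), E (invoked 8) maxes components and bumps P1 → (2, 3)
from VC(G)=(3, 1), I (invoked 16) maxes components and bumps P0 → (4, 1)
from VC(D)=(0, 2), VC(E)=(2, 3), F (invoked 11) maxes components and bumps P1 → (2, 4)
from VC(I)=(4, 1), J (invoked 18) maxes components and bumps P0 → (5, 1)
from VC(F)=(2, 4), H (invoked 15) maxes components and bumps P1 → (2, 5)
target: VC(I) = (4, 1)

(4, 1)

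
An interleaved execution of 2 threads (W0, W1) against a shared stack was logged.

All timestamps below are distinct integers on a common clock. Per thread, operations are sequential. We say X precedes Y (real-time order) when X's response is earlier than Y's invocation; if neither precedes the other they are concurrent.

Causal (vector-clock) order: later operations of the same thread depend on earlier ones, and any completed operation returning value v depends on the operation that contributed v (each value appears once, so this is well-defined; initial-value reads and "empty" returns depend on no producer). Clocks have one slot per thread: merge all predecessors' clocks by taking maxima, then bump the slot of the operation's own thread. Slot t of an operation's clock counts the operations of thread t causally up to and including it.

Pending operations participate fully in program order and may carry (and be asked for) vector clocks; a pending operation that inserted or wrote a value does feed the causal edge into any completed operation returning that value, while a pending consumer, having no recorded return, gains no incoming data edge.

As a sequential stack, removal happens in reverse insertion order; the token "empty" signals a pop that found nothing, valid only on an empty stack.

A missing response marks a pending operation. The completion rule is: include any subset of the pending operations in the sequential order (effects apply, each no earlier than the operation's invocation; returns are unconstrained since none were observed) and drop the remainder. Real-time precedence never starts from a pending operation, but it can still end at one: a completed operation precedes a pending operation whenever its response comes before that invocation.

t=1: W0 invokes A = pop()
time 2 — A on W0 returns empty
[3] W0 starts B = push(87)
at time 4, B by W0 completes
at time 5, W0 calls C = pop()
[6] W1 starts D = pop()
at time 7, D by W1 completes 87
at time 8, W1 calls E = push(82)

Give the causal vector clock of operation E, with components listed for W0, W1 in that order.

A (invocation 1): nothing precedes it; W0's component alone gives (1, 0)
invoked at 3, B merges VC(A)=(1, 0) and bumps W0's slot → (2, 0)
invoked at 6, D merges VC(B)=(2, 0) and bumps W1's slot → (2, 1)
invoked at 5, C merges VC(B)=(2, 0) and bumps W0's slot → (3, 0)
invoked at 8, E merges VC(D)=(2, 1) and bumps W1's slot → (2, 2)
target: VC(E) = (2, 2)

(2, 2)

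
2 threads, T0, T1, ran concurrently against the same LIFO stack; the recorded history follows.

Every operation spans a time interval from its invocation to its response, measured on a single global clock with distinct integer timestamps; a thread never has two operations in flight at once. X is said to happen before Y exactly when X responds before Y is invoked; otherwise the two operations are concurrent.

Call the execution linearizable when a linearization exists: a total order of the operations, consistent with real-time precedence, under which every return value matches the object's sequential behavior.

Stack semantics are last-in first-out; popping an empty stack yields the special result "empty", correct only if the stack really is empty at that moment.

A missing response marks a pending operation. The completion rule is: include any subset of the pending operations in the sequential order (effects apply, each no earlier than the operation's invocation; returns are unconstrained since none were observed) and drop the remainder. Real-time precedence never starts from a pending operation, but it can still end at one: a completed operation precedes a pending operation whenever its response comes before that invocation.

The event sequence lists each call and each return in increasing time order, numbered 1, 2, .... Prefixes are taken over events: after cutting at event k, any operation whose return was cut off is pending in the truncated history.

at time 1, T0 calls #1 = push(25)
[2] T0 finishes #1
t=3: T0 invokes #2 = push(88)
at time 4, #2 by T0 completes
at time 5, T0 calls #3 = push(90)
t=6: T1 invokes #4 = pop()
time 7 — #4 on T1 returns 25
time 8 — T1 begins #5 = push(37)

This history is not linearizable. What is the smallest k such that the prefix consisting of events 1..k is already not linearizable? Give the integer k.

a valid linearization of events 1..6 exists, for instance #1, #2:
after step 1 (#1 push(25)): stack <25>
after step 2 (#2 push(88)): stack <25,88>
adding event 7 (#4 responds at 7) leaves no legal real-time order
including or dropping the 1 pending operation (#3) in any combination fails
take #1, #2, #4 (pending dropped): step 3 already fails, because #4 pop() → 25 cannot occur there

7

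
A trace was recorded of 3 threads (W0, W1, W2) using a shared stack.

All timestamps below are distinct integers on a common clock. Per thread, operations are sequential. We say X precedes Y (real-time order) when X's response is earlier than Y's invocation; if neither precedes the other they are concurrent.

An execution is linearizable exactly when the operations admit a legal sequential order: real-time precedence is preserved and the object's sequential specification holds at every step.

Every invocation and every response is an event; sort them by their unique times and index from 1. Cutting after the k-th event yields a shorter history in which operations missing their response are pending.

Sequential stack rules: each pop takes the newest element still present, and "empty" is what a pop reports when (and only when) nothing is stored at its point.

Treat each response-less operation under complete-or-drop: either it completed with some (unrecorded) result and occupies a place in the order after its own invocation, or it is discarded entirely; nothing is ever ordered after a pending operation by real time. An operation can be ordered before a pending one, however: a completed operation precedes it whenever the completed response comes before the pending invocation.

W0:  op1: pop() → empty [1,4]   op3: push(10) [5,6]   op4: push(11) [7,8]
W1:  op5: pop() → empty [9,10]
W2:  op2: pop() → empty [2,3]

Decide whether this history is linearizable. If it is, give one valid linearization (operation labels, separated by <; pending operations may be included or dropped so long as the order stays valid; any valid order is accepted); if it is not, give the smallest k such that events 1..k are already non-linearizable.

not linearizable — minimal violating prefix: 10 events

events 1..9 are fine; event 10 — the response of op5 at time 10 — makes the prefix non-linearizable
5 completed operations, 2 real-time-consistent orders — every stack replay fails
sample order op1, op2, op3, op4, op5 stalls at step 5 — op5 pop() → empty has no legal effect
sample order op2, op1, op3, op4, op5 stalls at step 5 — op5 pop() → empty has no legal effect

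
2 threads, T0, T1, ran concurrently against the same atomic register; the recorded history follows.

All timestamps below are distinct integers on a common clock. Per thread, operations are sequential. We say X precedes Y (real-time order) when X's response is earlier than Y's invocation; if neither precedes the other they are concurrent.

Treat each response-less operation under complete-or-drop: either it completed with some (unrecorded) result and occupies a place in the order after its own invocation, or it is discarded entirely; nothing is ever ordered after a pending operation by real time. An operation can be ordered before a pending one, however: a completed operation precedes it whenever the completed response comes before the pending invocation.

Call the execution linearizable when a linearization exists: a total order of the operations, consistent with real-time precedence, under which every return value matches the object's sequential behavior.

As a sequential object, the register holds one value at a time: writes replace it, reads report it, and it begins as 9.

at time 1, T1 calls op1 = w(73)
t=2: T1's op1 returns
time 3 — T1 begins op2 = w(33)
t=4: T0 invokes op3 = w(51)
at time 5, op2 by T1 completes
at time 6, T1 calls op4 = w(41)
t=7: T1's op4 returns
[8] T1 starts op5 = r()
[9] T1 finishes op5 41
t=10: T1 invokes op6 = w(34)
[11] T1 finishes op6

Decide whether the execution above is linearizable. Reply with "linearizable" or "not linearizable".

witness order: op1, op2, op3, op4, op5, op6
after step 1 (op1 w(73)): value 73
after step 2 (op2 w(33)): value 33
after step 3 (op3 w(51) (pending, included)): value 51
after step 4 (op4 w(41)): value 41
after step 5 (op5 r() → 41): value 41
after step 6 (op6 w(34)): value 34

linearizable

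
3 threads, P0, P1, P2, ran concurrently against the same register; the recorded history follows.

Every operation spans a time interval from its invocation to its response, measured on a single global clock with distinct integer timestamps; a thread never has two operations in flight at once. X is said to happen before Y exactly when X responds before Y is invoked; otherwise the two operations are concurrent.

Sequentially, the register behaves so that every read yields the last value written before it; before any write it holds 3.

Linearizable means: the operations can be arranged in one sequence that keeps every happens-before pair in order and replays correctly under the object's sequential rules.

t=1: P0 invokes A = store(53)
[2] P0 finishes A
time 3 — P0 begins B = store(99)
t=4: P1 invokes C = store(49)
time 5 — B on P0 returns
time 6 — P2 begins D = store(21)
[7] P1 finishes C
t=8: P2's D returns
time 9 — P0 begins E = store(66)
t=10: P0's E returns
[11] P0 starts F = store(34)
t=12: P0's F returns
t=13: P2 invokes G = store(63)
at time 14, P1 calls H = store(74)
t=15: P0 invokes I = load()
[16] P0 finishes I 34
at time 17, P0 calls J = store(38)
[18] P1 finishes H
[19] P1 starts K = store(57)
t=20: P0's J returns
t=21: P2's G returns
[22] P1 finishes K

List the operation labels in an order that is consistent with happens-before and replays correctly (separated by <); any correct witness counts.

A < B < C < D < E < F < I < G < H < J < K

1. A store(53), leaving value 53
2. B store(99), leaving value 99
3. C store(49), leaving value 49
4. D store(21), leaving value 21
5. E store(66), leaving value 66
6. F store(34), leaving value 34
7. I load() → 34, leaving value 34
8. G store(63), leaving value 63
9. H store(74), leaving value 74
10. J store(38), leaving value 38
11. K store(57), leaving value 57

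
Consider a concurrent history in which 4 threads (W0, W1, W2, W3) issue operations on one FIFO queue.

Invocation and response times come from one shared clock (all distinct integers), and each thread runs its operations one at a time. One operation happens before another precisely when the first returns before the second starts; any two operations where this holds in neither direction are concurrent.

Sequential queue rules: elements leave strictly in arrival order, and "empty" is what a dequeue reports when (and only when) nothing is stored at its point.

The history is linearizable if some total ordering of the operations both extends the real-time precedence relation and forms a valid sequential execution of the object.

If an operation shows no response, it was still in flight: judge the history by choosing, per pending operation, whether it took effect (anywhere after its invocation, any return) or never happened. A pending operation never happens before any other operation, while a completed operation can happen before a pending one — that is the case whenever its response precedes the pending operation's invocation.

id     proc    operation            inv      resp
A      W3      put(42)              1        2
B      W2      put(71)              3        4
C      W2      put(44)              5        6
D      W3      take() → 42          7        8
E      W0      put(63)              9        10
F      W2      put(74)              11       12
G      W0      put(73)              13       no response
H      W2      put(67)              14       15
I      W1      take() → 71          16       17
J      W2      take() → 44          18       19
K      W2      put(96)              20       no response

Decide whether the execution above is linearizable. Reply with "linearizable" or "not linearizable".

a witness: A, B, C, D, E, F, G, H, I, J
1. A put(42), leaving queue <42>
2. B put(71), leaving queue <42,71>
3. C put(44), leaving queue <42,71,44>
4. D take() → 42, leaving queue <71,44>
5. E put(63), leaving queue <71,44,63>
6. F put(74), leaving queue <71,44,63,74>
7. G put(73) (pending, included), leaving queue <71,44,63,74,73>
8. H put(67), leaving queue <71,44,63,74,73,67>
9. I take() → 71, leaving queue <44,63,74,73,67>
10. J take() → 44, leaving queue <63,74,73,67>

linearizable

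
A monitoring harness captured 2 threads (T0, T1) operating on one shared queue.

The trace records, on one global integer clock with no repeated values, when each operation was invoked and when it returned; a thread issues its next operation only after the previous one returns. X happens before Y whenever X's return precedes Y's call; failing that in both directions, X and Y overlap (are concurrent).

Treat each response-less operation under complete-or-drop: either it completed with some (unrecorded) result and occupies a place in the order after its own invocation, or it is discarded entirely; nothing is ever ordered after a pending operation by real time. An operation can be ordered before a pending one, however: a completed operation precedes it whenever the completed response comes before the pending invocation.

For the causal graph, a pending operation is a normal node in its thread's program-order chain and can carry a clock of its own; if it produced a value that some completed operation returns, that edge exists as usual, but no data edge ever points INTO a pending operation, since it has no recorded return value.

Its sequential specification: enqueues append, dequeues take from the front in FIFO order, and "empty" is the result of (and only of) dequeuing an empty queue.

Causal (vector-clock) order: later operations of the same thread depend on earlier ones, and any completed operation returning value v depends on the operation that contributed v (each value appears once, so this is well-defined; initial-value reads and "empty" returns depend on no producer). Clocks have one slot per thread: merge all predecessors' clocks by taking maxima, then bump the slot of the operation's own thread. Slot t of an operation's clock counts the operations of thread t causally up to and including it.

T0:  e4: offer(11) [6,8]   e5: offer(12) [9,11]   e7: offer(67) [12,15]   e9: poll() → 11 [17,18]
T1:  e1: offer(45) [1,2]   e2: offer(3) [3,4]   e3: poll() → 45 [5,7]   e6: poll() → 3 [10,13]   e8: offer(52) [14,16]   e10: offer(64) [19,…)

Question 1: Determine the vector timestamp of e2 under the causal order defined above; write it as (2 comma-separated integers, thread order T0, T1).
no predecessors for e1 (invoked 1): T1 increments from zero → (0, 1)
no predecessors for e4 (invoked 6): T0 increments from zero → (1, 0)
from VC(e1)=(0, 1), e2 (invoked 3) maxes components and bumps T1 → (0, 2)
from VC(e4)=(1, 0), e5 (invoked 9) maxes components and bumps T0 → (2, 0)
from VC(e1)=(0, 1), VC(e2)=(0, 2), e3 (invoked 5) maxes components and bumps T1 → (0, 3)
from VC(e5)=(2, 0), e7 (invoked 12) maxes components and bumps T0 → (3, 0)
from VC(e2)=(0, 2), VC(e3)=(0, 3), e6 (invoked 10) maxes components and bumps T1 → (0, 4)
from VC(e4)=(1, 0), VC(e7)=(3, 0), e9 (invoked 17) maxes components and bumps T0 → (4, 0)
from VC(e6)=(0, 4), e8 (invoked 14) maxes components and bumps T1 → (0, 5)
from VC(e8)=(0, 5), e10 (invoked 19) maxes components and bumps T1 → (0, 6)
target: VC(e2) = (0, 2)

(0, 2)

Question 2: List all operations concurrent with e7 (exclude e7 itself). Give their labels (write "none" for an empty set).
e7 spans [12,15]: anything still running between times 12 and 15 counts as concurrent
e1 [1,2]: before
e2 [3,4]: before
e3 [5,7]: before
e4 [6,8]: before
e5 [9,11]: before
e6 [10,13]: concurrent
e8 [14,16]: concurrent
e9 [17,18]: after
e10 [19,…): after

e6, e8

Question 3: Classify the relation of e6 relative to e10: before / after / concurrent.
e6 spans [10,13], e10 spans [19,…)
resp(e6)=13 < inv(e10)=19

before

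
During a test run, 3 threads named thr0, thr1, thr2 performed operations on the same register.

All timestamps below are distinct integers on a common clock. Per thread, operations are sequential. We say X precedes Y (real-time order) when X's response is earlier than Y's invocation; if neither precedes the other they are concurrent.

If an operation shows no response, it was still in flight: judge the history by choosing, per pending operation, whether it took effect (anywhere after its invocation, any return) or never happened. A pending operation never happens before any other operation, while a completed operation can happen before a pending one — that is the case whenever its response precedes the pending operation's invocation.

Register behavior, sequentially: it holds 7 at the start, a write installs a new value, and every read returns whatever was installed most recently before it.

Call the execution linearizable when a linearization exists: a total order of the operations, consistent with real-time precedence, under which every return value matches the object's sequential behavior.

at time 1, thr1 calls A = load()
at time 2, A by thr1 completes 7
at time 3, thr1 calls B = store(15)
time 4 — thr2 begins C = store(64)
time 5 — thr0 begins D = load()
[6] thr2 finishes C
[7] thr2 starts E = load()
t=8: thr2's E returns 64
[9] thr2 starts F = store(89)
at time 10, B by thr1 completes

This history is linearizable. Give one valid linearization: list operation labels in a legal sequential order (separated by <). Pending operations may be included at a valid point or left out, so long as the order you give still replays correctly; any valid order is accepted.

A < B < C < D < E

after step 1 (A load() → 7): value 7
after step 2 (B store(15)): value 15
after step 3 (C store(64)): value 64
after step 4 (D load() (pending, included)): value 64
after step 5 (E load() → 64): value 64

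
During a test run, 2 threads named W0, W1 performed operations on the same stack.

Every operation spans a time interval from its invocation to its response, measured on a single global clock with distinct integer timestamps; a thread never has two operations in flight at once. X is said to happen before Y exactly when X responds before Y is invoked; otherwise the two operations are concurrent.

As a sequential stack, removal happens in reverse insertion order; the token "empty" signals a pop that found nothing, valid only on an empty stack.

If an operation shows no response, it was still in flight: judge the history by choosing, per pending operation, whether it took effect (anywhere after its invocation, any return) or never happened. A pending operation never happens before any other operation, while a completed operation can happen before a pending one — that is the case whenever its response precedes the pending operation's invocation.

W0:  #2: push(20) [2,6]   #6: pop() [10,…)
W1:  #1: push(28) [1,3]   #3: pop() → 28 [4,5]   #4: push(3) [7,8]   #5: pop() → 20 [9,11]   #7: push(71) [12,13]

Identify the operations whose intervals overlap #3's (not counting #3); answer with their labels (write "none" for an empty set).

concurrent with #3 ([4,5]): every op whose interval crosses 4..5
#1 [1,3]: before
#2 [2,6]: concurrent
#4 [7,8]: after
#5 [9,11]: after
#6 [10,…): after
#7 [12,13]: after

#2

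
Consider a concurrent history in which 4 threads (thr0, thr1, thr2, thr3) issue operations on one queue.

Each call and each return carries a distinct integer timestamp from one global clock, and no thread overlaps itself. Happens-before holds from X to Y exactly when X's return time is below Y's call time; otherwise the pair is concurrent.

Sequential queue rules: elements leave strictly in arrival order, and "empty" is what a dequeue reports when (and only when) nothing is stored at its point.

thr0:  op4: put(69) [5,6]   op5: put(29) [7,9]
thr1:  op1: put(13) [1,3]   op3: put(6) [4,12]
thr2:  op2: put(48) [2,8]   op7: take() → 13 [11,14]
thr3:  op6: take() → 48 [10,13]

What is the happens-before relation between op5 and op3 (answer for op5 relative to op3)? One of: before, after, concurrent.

concurrent

op5 spans [7,9], op3 spans [4,12]
the intervals overlap in both directions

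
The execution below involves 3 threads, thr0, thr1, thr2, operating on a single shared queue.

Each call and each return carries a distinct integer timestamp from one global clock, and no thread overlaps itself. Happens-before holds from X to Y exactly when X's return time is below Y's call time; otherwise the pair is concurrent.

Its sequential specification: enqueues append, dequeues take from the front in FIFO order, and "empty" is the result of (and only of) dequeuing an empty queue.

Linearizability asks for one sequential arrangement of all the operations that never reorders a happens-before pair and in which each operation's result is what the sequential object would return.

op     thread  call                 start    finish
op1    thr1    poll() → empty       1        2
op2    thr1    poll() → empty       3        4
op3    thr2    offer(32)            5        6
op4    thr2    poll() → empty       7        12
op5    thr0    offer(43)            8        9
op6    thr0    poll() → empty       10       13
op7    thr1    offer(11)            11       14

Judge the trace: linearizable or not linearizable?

the violation lands at event 12, op4's response at time 12: events 1..11 linearize, events 1..12 do not
checked exhaustively: 2 real-time-consistent orders of 5 completed operations, zero legal queue replays
include/drop combinations of the 2 pending operations (op6, op7) were all tried; none helps
take op1, op2, op3, op4, op5 (pending dropped): step 4 already fails, because op4 poll() → empty cannot occur there
take op1, op2, op3, op5, op4 (pending dropped): step 5 already fails, because op4 poll() → empty cannot occur there

not linearizable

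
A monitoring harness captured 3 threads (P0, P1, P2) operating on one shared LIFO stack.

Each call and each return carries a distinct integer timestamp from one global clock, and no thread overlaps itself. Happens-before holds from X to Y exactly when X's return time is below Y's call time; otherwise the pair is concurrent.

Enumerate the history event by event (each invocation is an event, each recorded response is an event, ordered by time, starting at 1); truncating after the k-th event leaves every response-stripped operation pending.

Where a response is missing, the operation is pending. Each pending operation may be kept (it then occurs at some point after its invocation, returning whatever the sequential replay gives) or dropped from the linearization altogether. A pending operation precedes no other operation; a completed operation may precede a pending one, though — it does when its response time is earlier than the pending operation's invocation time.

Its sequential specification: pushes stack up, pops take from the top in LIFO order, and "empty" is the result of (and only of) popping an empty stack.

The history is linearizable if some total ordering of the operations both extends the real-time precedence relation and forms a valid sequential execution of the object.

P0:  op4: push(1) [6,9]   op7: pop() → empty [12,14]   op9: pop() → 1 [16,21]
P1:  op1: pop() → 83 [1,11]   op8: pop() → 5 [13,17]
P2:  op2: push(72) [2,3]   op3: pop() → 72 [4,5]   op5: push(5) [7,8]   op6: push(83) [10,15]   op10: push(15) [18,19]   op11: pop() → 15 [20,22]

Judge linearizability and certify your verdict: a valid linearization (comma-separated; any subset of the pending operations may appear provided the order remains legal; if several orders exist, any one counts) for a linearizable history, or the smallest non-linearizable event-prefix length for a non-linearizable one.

not linearizable — minimal violating prefix: 14 events

cut after 13 events: linearizable; cut after 14 events (op7 responds, time 14): not linearizable
6 completed operations, 10 real-time-consistent orders — every LIFO stack replay fails
no escape via the 2 pending operations (op6, op8): every completion choice fails
take op1, op2, op3, op4, op5, op7 (pending dropped): step 1 already fails, because op1 pop() → 83 cannot occur there
take op1, op2, op3, op5, op4, op7 (pending dropped): step 1 already fails, because op1 pop() → 83 cannot occur there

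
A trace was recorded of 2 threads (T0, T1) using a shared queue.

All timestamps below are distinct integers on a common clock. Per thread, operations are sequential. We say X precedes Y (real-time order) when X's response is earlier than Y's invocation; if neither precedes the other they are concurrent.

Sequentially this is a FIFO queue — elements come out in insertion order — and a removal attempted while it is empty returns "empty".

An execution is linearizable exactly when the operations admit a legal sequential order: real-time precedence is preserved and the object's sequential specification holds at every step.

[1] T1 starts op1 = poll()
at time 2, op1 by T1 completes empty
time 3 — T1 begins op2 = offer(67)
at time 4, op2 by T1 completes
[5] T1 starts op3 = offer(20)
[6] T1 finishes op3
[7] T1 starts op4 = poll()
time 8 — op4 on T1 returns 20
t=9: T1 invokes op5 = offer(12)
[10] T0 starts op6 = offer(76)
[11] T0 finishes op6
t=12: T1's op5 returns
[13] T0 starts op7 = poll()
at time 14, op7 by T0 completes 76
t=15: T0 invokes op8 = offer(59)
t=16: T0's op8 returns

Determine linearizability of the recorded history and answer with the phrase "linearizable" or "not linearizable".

not linearizable

the violation lands at event 8, op4's response at time 8: events 1..7 linearize, events 1..8 do not
the completed operations (4 total) allow one real-time order; the queue replay rejects it
one such order, op1, op2, op3, op4, breaks at step 4 where op4 poll() → 20 is illegal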